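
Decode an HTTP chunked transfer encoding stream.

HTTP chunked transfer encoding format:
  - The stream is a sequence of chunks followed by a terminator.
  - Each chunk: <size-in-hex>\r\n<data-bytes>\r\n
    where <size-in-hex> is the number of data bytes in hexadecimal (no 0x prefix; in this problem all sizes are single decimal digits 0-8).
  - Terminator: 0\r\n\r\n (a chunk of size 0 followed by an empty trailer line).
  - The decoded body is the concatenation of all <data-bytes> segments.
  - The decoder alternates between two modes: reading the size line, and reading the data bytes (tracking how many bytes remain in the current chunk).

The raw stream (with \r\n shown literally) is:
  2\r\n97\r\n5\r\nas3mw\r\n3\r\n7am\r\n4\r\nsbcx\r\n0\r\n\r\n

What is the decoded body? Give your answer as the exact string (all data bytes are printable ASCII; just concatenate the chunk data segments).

Chunk 1: stream[0..1]='2' size=0x2=2, data at stream[3..5]='97' -> body[0..2], body so far='97'
Chunk 2: stream[7..8]='5' size=0x5=5, data at stream[10..15]='as3mw' -> body[2..7], body so far='97as3mw'
Chunk 3: stream[17..18]='3' size=0x3=3, data at stream[20..23]='7am' -> body[7..10], body so far='97as3mw7am'
Chunk 4: stream[25..26]='4' size=0x4=4, data at stream[28..32]='sbcx' -> body[10..14], body so far='97as3mw7amsbcx'
Chunk 5: stream[34..35]='0' size=0 (terminator). Final body='97as3mw7amsbcx' (14 bytes)

Answer: 97as3mw7amsbcx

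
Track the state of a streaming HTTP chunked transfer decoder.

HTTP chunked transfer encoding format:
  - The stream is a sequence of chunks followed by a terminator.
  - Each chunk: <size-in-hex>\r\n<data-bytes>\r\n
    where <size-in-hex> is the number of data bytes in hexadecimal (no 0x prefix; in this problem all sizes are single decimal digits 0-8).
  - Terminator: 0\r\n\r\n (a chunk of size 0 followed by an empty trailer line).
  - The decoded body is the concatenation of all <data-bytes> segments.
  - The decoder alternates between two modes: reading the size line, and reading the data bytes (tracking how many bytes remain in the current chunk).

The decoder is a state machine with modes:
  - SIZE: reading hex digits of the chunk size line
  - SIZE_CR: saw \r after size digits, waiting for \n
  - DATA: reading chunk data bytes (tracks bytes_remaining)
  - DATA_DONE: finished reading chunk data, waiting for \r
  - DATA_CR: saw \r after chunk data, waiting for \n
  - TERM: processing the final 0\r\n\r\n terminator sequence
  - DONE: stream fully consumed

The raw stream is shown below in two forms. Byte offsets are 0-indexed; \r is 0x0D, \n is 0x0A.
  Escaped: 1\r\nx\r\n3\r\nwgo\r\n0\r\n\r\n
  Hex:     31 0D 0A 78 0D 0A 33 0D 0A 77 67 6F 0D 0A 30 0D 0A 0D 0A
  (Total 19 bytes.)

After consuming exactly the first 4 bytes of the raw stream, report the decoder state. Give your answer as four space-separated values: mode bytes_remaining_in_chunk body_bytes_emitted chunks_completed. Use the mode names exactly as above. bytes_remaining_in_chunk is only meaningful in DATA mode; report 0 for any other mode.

Answer: DATA_DONE 0 1 0

Derivation:
Byte 0 = '1': mode=SIZE remaining=0 emitted=0 chunks_done=0
Byte 1 = 0x0D: mode=SIZE_CR remaining=0 emitted=0 chunks_done=0
Byte 2 = 0x0A: mode=DATA remaining=1 emitted=0 chunks_done=0
Byte 3 = 'x': mode=DATA_DONE remaining=0 emitted=1 chunks_done=0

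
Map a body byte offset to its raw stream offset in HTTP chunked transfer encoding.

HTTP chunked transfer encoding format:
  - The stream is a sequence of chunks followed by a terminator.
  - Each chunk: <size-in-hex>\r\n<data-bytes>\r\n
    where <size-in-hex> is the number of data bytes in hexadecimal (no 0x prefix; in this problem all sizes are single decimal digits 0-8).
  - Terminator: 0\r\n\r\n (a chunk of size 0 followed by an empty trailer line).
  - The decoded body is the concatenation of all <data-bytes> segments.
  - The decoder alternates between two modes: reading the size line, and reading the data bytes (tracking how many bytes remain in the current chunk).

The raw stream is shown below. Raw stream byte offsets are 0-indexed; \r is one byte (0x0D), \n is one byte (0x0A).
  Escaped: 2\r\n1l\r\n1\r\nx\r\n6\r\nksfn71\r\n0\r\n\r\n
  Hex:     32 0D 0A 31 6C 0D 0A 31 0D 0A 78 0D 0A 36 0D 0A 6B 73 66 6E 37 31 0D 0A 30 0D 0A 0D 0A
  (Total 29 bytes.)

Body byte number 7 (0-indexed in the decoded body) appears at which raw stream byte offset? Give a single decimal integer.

Answer: 20

Derivation:
Chunk 1: stream[0..1]='2' size=0x2=2, data at stream[3..5]='1l' -> body[0..2], body so far='1l'
Chunk 2: stream[7..8]='1' size=0x1=1, data at stream[10..11]='x' -> body[2..3], body so far='1lx'
Chunk 3: stream[13..14]='6' size=0x6=6, data at stream[16..22]='ksfn71' -> body[3..9], body so far='1lxksfn71'
Chunk 4: stream[24..25]='0' size=0 (terminator). Final body='1lxksfn71' (9 bytes)
Body byte 7 at stream offset 20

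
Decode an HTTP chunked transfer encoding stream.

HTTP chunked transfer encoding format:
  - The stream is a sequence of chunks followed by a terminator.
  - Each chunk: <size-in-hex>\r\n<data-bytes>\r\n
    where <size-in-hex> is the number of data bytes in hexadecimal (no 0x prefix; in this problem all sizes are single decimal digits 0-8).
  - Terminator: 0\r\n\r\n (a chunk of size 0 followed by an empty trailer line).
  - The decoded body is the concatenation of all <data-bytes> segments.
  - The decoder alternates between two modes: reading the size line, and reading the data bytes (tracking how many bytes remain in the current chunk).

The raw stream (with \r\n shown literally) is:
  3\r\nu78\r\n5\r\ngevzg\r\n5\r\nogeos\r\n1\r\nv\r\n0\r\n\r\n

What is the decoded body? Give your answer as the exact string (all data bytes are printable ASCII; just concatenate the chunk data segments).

Chunk 1: stream[0..1]='3' size=0x3=3, data at stream[3..6]='u78' -> body[0..3], body so far='u78'
Chunk 2: stream[8..9]='5' size=0x5=5, data at stream[11..16]='gevzg' -> body[3..8], body so far='u78gevzg'
Chunk 3: stream[18..19]='5' size=0x5=5, data at stream[21..26]='ogeos' -> body[8..13], body so far='u78gevzgogeos'
Chunk 4: stream[28..29]='1' size=0x1=1, data at stream[31..32]='v' -> body[13..14], body so far='u78gevzgogeosv'
Chunk 5: stream[34..35]='0' size=0 (terminator). Final body='u78gevzgogeosv' (14 bytes)

Answer: u78gevzgogeosv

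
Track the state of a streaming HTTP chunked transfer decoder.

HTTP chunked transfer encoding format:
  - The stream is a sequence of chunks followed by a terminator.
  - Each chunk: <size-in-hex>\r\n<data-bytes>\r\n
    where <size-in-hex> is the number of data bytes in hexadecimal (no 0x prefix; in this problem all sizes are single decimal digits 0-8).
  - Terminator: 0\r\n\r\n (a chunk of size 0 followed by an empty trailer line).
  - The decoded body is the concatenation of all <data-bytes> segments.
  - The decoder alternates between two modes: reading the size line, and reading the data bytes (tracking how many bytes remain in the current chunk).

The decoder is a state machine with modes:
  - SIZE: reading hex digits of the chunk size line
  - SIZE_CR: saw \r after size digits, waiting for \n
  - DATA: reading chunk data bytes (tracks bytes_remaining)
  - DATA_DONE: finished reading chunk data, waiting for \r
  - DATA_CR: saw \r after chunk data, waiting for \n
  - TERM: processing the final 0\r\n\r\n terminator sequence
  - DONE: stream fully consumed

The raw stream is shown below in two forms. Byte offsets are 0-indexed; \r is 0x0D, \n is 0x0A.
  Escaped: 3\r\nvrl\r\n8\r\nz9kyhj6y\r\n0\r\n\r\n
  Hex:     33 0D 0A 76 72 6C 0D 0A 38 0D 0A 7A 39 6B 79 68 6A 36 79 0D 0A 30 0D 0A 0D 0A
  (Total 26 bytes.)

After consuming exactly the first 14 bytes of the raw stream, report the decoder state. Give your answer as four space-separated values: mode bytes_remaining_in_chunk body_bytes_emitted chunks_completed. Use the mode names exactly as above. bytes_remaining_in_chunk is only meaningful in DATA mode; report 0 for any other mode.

Answer: DATA 5 6 1

Derivation:
Byte 0 = '3': mode=SIZE remaining=0 emitted=0 chunks_done=0
Byte 1 = 0x0D: mode=SIZE_CR remaining=0 emitted=0 chunks_done=0
Byte 2 = 0x0A: mode=DATA remaining=3 emitted=0 chunks_done=0
Byte 3 = 'v': mode=DATA remaining=2 emitted=1 chunks_done=0
Byte 4 = 'r': mode=DATA remaining=1 emitted=2 chunks_done=0
Byte 5 = 'l': mode=DATA_DONE remaining=0 emitted=3 chunks_done=0
Byte 6 = 0x0D: mode=DATA_CR remaining=0 emitted=3 chunks_done=0
Byte 7 = 0x0A: mode=SIZE remaining=0 emitted=3 chunks_done=1
Byte 8 = '8': mode=SIZE remaining=0 emitted=3 chunks_done=1
Byte 9 = 0x0D: mode=SIZE_CR remaining=0 emitted=3 chunks_done=1
Byte 10 = 0x0A: mode=DATA remaining=8 emitted=3 chunks_done=1
Byte 11 = 'z': mode=DATA remaining=7 emitted=4 chunks_done=1
Byte 12 = '9': mode=DATA remaining=6 emitted=5 chunks_done=1
Byte 13 = 'k': mode=DATA remaining=5 emitted=6 chunks_done=1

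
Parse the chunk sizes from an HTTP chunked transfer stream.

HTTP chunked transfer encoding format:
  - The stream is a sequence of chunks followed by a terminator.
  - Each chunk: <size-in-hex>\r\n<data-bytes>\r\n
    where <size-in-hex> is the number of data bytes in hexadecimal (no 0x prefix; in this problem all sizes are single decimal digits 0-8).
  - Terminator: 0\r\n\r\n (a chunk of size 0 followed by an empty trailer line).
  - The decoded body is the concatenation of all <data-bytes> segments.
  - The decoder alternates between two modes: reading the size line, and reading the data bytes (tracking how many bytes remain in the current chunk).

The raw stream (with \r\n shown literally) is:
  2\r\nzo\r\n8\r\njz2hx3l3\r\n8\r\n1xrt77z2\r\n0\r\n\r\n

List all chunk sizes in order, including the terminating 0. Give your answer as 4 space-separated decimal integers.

Chunk 1: stream[0..1]='2' size=0x2=2, data at stream[3..5]='zo' -> body[0..2], body so far='zo'
Chunk 2: stream[7..8]='8' size=0x8=8, data at stream[10..18]='jz2hx3l3' -> body[2..10], body so far='zojz2hx3l3'
Chunk 3: stream[20..21]='8' size=0x8=8, data at stream[23..31]='1xrt77z2' -> body[10..18], body so far='zojz2hx3l31xrt77z2'
Chunk 4: stream[33..34]='0' size=0 (terminator). Final body='zojz2hx3l31xrt77z2' (18 bytes)

Answer: 2 8 8 0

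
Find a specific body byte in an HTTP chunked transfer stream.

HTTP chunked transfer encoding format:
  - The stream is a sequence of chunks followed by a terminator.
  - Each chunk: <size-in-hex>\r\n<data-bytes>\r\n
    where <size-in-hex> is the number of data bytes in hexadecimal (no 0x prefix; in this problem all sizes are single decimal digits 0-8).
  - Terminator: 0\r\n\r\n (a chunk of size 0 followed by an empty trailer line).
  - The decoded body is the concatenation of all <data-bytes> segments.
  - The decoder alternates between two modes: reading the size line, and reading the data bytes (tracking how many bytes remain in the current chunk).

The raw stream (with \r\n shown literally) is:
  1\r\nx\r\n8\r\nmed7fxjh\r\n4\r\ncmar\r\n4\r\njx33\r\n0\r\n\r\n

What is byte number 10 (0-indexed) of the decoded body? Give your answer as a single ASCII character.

Answer: m

Derivation:
Chunk 1: stream[0..1]='1' size=0x1=1, data at stream[3..4]='x' -> body[0..1], body so far='x'
Chunk 2: stream[6..7]='8' size=0x8=8, data at stream[9..17]='med7fxjh' -> body[1..9], body so far='xmed7fxjh'
Chunk 3: stream[19..20]='4' size=0x4=4, data at stream[22..26]='cmar' -> body[9..13], body so far='xmed7fxjhcmar'
Chunk 4: stream[28..29]='4' size=0x4=4, data at stream[31..35]='jx33' -> body[13..17], body so far='xmed7fxjhcmarjx33'
Chunk 5: stream[37..38]='0' size=0 (terminator). Final body='xmed7fxjhcmarjx33' (17 bytes)
Body byte 10 = 'm'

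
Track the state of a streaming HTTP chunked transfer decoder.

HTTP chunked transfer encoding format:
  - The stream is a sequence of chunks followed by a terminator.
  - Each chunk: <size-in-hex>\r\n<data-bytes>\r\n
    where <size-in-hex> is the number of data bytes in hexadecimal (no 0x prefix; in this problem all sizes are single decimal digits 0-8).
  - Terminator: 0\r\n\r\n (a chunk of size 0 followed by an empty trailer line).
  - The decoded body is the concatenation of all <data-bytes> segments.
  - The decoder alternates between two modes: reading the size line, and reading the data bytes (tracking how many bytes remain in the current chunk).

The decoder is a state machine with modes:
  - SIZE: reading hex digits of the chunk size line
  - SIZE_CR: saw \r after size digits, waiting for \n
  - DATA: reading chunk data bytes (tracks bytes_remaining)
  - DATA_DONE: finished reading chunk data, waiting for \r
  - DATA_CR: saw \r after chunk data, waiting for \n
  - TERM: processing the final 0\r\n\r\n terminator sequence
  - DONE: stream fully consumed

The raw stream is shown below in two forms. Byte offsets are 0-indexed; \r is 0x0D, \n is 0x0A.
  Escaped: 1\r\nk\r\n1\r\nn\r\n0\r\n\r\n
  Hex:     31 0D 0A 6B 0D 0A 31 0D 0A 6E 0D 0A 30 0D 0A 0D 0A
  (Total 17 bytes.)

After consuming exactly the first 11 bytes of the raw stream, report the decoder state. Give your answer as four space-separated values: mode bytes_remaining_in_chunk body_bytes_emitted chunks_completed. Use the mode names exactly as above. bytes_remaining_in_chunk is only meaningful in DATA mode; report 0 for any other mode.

Byte 0 = '1': mode=SIZE remaining=0 emitted=0 chunks_done=0
Byte 1 = 0x0D: mode=SIZE_CR remaining=0 emitted=0 chunks_done=0
Byte 2 = 0x0A: mode=DATA remaining=1 emitted=0 chunks_done=0
Byte 3 = 'k': mode=DATA_DONE remaining=0 emitted=1 chunks_done=0
Byte 4 = 0x0D: mode=DATA_CR remaining=0 emitted=1 chunks_done=0
Byte 5 = 0x0A: mode=SIZE remaining=0 emitted=1 chunks_done=1
Byte 6 = '1': mode=SIZE remaining=0 emitted=1 chunks_done=1
Byte 7 = 0x0D: mode=SIZE_CR remaining=0 emitted=1 chunks_done=1
Byte 8 = 0x0A: mode=DATA remaining=1 emitted=1 chunks_done=1
Byte 9 = 'n': mode=DATA_DONE remaining=0 emitted=2 chunks_done=1
Byte 10 = 0x0D: mode=DATA_CR remaining=0 emitted=2 chunks_done=1

Answer: DATA_CR 0 2 1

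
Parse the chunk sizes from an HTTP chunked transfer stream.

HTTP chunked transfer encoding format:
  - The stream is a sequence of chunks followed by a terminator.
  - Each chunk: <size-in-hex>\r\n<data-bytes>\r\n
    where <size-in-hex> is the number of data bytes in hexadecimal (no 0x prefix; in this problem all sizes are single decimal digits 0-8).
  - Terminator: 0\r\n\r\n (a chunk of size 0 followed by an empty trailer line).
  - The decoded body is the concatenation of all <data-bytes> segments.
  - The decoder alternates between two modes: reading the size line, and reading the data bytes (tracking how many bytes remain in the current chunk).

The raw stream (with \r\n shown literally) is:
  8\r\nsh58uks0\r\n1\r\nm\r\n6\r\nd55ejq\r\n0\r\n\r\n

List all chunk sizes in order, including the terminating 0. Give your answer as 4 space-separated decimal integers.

Chunk 1: stream[0..1]='8' size=0x8=8, data at stream[3..11]='sh58uks0' -> body[0..8], body so far='sh58uks0'
Chunk 2: stream[13..14]='1' size=0x1=1, data at stream[16..17]='m' -> body[8..9], body so far='sh58uks0m'
Chunk 3: stream[19..20]='6' size=0x6=6, data at stream[22..28]='d55ejq' -> body[9..15], body so far='sh58uks0md55ejq'
Chunk 4: stream[30..31]='0' size=0 (terminator). Final body='sh58uks0md55ejq' (15 bytes)

Answer: 8 1 6 0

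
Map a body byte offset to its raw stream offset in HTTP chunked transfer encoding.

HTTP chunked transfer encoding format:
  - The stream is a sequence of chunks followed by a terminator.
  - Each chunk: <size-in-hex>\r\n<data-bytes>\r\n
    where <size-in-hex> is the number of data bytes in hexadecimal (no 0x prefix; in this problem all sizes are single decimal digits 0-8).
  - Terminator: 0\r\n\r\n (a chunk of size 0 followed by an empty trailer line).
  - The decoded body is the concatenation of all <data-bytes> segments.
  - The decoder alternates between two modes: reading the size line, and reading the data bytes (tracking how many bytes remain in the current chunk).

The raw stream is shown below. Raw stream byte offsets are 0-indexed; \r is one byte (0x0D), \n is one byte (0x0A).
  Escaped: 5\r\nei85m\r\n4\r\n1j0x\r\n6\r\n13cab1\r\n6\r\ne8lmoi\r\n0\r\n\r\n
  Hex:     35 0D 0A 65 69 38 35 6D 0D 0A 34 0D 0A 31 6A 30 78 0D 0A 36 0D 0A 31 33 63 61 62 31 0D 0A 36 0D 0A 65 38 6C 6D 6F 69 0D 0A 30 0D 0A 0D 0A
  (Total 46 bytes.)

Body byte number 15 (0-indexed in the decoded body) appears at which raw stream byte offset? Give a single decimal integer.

Chunk 1: stream[0..1]='5' size=0x5=5, data at stream[3..8]='ei85m' -> body[0..5], body so far='ei85m'
Chunk 2: stream[10..11]='4' size=0x4=4, data at stream[13..17]='1j0x' -> body[5..9], body so far='ei85m1j0x'
Chunk 3: stream[19..20]='6' size=0x6=6, data at stream[22..28]='13cab1' -> body[9..15], body so far='ei85m1j0x13cab1'
Chunk 4: stream[30..31]='6' size=0x6=6, data at stream[33..39]='e8lmoi' -> body[15..21], body so far='ei85m1j0x13cab1e8lmoi'
Chunk 5: stream[41..42]='0' size=0 (terminator). Final body='ei85m1j0x13cab1e8lmoi' (21 bytes)
Body byte 15 at stream offset 33

Answer: 33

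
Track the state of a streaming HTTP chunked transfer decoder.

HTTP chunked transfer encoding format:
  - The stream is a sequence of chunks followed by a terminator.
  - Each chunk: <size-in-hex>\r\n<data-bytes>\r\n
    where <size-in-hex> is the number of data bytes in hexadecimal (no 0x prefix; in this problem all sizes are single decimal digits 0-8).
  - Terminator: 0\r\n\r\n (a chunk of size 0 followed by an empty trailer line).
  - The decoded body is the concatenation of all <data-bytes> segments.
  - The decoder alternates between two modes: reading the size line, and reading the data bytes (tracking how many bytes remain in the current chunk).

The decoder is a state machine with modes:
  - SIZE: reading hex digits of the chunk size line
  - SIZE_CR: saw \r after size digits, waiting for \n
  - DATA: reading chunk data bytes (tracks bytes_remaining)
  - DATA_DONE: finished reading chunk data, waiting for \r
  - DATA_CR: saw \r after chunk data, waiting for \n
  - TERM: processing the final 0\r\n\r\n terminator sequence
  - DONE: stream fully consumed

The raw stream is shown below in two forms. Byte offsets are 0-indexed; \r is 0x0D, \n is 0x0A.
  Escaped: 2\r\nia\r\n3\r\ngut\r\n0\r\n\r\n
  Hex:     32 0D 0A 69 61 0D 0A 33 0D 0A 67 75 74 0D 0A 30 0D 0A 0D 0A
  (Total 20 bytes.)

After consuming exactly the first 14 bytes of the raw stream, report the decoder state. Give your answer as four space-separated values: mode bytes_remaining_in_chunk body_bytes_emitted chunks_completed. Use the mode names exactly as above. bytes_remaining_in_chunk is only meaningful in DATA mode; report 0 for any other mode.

Answer: DATA_CR 0 5 1

Derivation:
Byte 0 = '2': mode=SIZE remaining=0 emitted=0 chunks_done=0
Byte 1 = 0x0D: mode=SIZE_CR remaining=0 emitted=0 chunks_done=0
Byte 2 = 0x0A: mode=DATA remaining=2 emitted=0 chunks_done=0
Byte 3 = 'i': mode=DATA remaining=1 emitted=1 chunks_done=0
Byte 4 = 'a': mode=DATA_DONE remaining=0 emitted=2 chunks_done=0
Byte 5 = 0x0D: mode=DATA_CR remaining=0 emitted=2 chunks_done=0
Byte 6 = 0x0A: mode=SIZE remaining=0 emitted=2 chunks_done=1
Byte 7 = '3': mode=SIZE remaining=0 emitted=2 chunks_done=1
Byte 8 = 0x0D: mode=SIZE_CR remaining=0 emitted=2 chunks_done=1
Byte 9 = 0x0A: mode=DATA remaining=3 emitted=2 chunks_done=1
Byte 10 = 'g': mode=DATA remaining=2 emitted=3 chunks_done=1
Byte 11 = 'u': mode=DATA remaining=1 emitted=4 chunks_done=1
Byte 12 = 't': mode=DATA_DONE remaining=0 emitted=5 chunks_done=1
Byte 13 = 0x0D: mode=DATA_CR remaining=0 emitted=5 chunks_done=1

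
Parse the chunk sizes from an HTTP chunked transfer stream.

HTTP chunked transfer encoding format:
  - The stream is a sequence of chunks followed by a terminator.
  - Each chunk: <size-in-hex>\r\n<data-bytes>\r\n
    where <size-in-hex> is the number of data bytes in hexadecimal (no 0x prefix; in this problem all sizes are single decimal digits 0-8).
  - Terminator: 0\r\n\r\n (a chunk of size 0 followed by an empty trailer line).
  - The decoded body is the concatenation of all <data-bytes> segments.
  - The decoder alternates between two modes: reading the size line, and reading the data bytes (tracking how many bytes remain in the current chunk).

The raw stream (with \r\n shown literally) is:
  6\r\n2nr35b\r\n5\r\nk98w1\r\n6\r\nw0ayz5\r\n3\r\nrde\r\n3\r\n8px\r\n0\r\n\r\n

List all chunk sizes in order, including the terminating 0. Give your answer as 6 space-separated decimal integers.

Chunk 1: stream[0..1]='6' size=0x6=6, data at stream[3..9]='2nr35b' -> body[0..6], body so far='2nr35b'
Chunk 2: stream[11..12]='5' size=0x5=5, data at stream[14..19]='k98w1' -> body[6..11], body so far='2nr35bk98w1'
Chunk 3: stream[21..22]='6' size=0x6=6, data at stream[24..30]='w0ayz5' -> body[11..17], body so far='2nr35bk98w1w0ayz5'
Chunk 4: stream[32..33]='3' size=0x3=3, data at stream[35..38]='rde' -> body[17..20], body so far='2nr35bk98w1w0ayz5rde'
Chunk 5: stream[40..41]='3' size=0x3=3, data at stream[43..46]='8px' -> body[20..23], body so far='2nr35bk98w1w0ayz5rde8px'
Chunk 6: stream[48..49]='0' size=0 (terminator). Final body='2nr35bk98w1w0ayz5rde8px' (23 bytes)

Answer: 6 5 6 3 3 0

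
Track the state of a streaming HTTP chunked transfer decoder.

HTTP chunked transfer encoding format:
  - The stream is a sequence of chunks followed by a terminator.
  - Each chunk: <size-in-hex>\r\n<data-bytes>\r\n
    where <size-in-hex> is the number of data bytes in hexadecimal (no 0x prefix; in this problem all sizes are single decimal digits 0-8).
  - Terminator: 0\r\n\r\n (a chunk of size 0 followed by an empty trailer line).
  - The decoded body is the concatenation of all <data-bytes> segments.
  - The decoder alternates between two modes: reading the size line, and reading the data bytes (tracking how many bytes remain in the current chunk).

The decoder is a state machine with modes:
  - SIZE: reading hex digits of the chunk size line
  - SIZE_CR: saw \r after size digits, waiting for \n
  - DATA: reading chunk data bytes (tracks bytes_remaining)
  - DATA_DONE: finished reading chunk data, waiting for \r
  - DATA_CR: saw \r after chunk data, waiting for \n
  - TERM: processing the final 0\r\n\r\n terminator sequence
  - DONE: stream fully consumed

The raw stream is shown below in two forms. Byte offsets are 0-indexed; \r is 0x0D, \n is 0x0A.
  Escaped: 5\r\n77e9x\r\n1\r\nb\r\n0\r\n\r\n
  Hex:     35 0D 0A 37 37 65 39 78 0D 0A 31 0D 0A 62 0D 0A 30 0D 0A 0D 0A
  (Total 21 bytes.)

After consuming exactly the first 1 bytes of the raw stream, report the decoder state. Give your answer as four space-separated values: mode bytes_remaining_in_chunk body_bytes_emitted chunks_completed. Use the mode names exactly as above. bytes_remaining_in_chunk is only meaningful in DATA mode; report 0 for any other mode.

Byte 0 = '5': mode=SIZE remaining=0 emitted=0 chunks_done=0

Answer: SIZE 0 0 0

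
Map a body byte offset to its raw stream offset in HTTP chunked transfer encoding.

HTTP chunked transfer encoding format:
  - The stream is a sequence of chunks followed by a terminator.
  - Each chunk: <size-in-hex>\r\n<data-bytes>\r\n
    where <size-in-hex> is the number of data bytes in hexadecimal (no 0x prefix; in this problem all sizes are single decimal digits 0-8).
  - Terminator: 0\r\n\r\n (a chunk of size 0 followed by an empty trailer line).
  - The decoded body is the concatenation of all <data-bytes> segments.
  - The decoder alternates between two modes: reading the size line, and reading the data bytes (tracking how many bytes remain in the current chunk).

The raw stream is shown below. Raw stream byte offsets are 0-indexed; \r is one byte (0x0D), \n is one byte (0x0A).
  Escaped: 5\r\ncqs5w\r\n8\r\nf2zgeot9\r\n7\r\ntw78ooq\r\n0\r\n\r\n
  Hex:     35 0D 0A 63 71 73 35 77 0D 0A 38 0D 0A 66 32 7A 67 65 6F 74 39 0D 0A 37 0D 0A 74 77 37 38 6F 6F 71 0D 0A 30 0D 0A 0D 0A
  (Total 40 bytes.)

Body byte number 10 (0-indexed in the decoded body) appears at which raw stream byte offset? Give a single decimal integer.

Chunk 1: stream[0..1]='5' size=0x5=5, data at stream[3..8]='cqs5w' -> body[0..5], body so far='cqs5w'
Chunk 2: stream[10..11]='8' size=0x8=8, data at stream[13..21]='f2zgeot9' -> body[5..13], body so far='cqs5wf2zgeot9'
Chunk 3: stream[23..24]='7' size=0x7=7, data at stream[26..33]='tw78ooq' -> body[13..20], body so far='cqs5wf2zgeot9tw78ooq'
Chunk 4: stream[35..36]='0' size=0 (terminator). Final body='cqs5wf2zgeot9tw78ooq' (20 bytes)
Body byte 10 at stream offset 18

Answer: 18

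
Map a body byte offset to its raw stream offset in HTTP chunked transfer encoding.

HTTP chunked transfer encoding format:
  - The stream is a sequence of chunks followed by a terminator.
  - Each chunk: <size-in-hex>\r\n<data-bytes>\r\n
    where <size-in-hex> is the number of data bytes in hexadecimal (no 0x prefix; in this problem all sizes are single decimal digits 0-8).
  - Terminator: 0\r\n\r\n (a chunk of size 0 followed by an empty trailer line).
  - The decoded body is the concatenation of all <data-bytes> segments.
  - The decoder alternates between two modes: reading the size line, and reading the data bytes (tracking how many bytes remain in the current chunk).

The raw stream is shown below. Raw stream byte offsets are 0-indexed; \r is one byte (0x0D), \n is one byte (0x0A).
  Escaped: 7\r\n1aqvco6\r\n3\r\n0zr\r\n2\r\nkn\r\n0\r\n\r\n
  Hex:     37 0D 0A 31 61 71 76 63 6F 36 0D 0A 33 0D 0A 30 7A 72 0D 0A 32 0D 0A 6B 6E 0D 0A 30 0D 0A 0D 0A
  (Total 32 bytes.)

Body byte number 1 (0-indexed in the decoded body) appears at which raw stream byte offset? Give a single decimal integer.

Answer: 4

Derivation:
Chunk 1: stream[0..1]='7' size=0x7=7, data at stream[3..10]='1aqvco6' -> body[0..7], body so far='1aqvco6'
Chunk 2: stream[12..13]='3' size=0x3=3, data at stream[15..18]='0zr' -> body[7..10], body so far='1aqvco60zr'
Chunk 3: stream[20..21]='2' size=0x2=2, data at stream[23..25]='kn' -> body[10..12], body so far='1aqvco60zrkn'
Chunk 4: stream[27..28]='0' size=0 (terminator). Final body='1aqvco60zrkn' (12 bytes)
Body byte 1 at stream offset 4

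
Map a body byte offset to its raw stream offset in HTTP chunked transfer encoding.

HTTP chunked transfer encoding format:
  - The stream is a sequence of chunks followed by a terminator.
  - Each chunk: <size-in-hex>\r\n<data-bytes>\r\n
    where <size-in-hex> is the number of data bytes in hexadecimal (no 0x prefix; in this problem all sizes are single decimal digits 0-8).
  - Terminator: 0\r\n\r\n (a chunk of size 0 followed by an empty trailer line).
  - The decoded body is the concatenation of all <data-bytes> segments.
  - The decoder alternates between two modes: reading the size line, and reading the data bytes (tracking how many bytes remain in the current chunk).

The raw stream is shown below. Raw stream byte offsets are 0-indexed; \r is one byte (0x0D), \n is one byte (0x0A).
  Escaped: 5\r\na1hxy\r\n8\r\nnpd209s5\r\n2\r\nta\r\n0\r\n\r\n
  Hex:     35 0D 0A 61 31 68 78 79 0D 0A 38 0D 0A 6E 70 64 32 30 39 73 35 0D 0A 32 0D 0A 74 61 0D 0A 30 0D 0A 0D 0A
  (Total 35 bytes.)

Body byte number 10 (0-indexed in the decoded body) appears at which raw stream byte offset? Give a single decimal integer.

Answer: 18

Derivation:
Chunk 1: stream[0..1]='5' size=0x5=5, data at stream[3..8]='a1hxy' -> body[0..5], body so far='a1hxy'
Chunk 2: stream[10..11]='8' size=0x8=8, data at stream[13..21]='npd209s5' -> body[5..13], body so far='a1hxynpd209s5'
Chunk 3: stream[23..24]='2' size=0x2=2, data at stream[26..28]='ta' -> body[13..15], body so far='a1hxynpd209s5ta'
Chunk 4: stream[30..31]='0' size=0 (terminator). Final body='a1hxynpd209s5ta' (15 bytes)
Body byte 10 at stream offset 18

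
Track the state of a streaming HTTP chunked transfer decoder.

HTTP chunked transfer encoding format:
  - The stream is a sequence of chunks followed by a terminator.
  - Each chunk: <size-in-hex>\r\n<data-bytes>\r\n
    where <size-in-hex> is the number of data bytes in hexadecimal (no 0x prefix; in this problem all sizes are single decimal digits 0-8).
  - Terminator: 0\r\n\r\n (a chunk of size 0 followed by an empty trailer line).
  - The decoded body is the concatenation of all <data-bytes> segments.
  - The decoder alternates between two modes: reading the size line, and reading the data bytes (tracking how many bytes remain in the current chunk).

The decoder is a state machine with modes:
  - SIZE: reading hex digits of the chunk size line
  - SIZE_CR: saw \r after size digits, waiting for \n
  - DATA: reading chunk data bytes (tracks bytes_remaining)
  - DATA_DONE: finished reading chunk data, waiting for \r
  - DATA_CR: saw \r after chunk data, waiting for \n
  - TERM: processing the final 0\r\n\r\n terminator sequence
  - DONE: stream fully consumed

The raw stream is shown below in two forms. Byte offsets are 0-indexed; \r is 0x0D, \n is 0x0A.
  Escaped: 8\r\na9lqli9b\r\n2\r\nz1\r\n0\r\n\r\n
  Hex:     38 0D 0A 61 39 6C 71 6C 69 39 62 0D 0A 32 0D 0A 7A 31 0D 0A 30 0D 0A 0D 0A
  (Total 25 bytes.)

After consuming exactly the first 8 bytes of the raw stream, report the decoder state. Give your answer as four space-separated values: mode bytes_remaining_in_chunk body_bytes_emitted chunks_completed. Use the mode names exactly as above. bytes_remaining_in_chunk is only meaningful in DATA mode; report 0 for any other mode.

Answer: DATA 3 5 0

Derivation:
Byte 0 = '8': mode=SIZE remaining=0 emitted=0 chunks_done=0
Byte 1 = 0x0D: mode=SIZE_CR remaining=0 emitted=0 chunks_done=0
Byte 2 = 0x0A: mode=DATA remaining=8 emitted=0 chunks_done=0
Byte 3 = 'a': mode=DATA remaining=7 emitted=1 chunks_done=0
Byte 4 = '9': mode=DATA remaining=6 emitted=2 chunks_done=0
Byte 5 = 'l': mode=DATA remaining=5 emitted=3 chunks_done=0
Byte 6 = 'q': mode=DATA remaining=4 emitted=4 chunks_done=0
Byte 7 = 'l': mode=DATA remaining=3 emitted=5 chunks_done=0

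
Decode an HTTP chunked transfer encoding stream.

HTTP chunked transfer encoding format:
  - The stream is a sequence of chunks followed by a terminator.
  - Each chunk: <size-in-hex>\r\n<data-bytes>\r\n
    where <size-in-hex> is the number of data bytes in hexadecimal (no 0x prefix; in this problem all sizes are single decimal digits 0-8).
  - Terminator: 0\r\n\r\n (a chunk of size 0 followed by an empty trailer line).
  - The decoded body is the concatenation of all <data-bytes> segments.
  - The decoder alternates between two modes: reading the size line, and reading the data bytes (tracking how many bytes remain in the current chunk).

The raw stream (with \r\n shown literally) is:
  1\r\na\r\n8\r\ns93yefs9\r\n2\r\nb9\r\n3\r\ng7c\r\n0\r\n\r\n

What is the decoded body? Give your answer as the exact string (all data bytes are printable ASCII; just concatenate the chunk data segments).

Chunk 1: stream[0..1]='1' size=0x1=1, data at stream[3..4]='a' -> body[0..1], body so far='a'
Chunk 2: stream[6..7]='8' size=0x8=8, data at stream[9..17]='s93yefs9' -> body[1..9], body so far='as93yefs9'
Chunk 3: stream[19..20]='2' size=0x2=2, data at stream[22..24]='b9' -> body[9..11], body so far='as93yefs9b9'
Chunk 4: stream[26..27]='3' size=0x3=3, data at stream[29..32]='g7c' -> body[11..14], body so far='as93yefs9b9g7c'
Chunk 5: stream[34..35]='0' size=0 (terminator). Final body='as93yefs9b9g7c' (14 bytes)

Answer: as93yefs9b9g7c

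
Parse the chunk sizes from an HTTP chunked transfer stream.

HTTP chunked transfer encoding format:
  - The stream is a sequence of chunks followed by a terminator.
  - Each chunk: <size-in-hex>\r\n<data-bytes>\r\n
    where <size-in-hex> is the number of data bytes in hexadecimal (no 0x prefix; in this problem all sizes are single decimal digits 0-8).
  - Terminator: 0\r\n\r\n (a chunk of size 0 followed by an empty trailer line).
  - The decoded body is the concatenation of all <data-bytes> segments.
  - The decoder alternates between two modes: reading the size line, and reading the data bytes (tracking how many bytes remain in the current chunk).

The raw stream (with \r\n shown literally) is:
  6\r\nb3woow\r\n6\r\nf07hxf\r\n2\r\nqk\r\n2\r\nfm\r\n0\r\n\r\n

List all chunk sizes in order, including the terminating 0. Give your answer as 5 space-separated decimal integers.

Chunk 1: stream[0..1]='6' size=0x6=6, data at stream[3..9]='b3woow' -> body[0..6], body so far='b3woow'
Chunk 2: stream[11..12]='6' size=0x6=6, data at stream[14..20]='f07hxf' -> body[6..12], body so far='b3woowf07hxf'
Chunk 3: stream[22..23]='2' size=0x2=2, data at stream[25..27]='qk' -> body[12..14], body so far='b3woowf07hxfqk'
Chunk 4: stream[29..30]='2' size=0x2=2, data at stream[32..34]='fm' -> body[14..16], body so far='b3woowf07hxfqkfm'
Chunk 5: stream[36..37]='0' size=0 (terminator). Final body='b3woowf07hxfqkfm' (16 bytes)

Answer: 6 6 2 2 0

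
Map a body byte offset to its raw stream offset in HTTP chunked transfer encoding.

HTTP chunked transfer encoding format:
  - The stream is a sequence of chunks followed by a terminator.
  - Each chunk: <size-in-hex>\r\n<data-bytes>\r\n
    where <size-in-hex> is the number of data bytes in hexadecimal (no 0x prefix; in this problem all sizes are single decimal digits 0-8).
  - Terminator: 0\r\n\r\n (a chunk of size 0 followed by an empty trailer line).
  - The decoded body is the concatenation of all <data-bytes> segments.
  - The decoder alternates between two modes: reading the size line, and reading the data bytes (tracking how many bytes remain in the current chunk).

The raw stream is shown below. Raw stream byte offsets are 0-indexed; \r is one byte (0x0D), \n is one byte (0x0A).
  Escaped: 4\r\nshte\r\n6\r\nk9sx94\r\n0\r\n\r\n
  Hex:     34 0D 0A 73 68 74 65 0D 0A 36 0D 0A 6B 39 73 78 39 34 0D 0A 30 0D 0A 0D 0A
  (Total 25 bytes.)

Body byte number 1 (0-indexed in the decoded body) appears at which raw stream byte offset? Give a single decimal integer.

Answer: 4

Derivation:
Chunk 1: stream[0..1]='4' size=0x4=4, data at stream[3..7]='shte' -> body[0..4], body so far='shte'
Chunk 2: stream[9..10]='6' size=0x6=6, data at stream[12..18]='k9sx94' -> body[4..10], body so far='shtek9sx94'
Chunk 3: stream[20..21]='0' size=0 (terminator). Final body='shtek9sx94' (10 bytes)
Body byte 1 at stream offset 4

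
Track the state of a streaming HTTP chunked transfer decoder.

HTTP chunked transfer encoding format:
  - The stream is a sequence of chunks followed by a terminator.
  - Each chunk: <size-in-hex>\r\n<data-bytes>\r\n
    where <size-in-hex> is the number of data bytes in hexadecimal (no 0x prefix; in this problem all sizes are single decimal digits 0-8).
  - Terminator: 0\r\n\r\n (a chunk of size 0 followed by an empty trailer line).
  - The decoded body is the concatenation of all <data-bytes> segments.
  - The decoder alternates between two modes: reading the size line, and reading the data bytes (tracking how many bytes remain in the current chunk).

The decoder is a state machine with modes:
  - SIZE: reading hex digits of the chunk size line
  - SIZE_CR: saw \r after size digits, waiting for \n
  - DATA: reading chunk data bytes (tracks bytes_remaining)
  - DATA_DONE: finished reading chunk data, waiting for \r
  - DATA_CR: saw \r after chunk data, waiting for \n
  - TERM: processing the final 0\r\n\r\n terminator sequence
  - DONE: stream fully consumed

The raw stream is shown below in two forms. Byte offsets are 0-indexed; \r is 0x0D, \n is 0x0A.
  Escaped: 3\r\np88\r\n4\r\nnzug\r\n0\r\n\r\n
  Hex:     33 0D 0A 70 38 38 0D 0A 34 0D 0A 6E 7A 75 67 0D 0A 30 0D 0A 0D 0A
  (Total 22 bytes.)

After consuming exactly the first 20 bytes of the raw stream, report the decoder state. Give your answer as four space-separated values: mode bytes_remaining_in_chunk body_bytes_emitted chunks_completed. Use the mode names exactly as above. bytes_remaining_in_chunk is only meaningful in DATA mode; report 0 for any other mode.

Answer: TERM 0 7 2

Derivation:
Byte 0 = '3': mode=SIZE remaining=0 emitted=0 chunks_done=0
Byte 1 = 0x0D: mode=SIZE_CR remaining=0 emitted=0 chunks_done=0
Byte 2 = 0x0A: mode=DATA remaining=3 emitted=0 chunks_done=0
Byte 3 = 'p': mode=DATA remaining=2 emitted=1 chunks_done=0
Byte 4 = '8': mode=DATA remaining=1 emitted=2 chunks_done=0
Byte 5 = '8': mode=DATA_DONE remaining=0 emitted=3 chunks_done=0
Byte 6 = 0x0D: mode=DATA_CR remaining=0 emitted=3 chunks_done=0
Byte 7 = 0x0A: mode=SIZE remaining=0 emitted=3 chunks_done=1
Byte 8 = '4': mode=SIZE remaining=0 emitted=3 chunks_done=1
Byte 9 = 0x0D: mode=SIZE_CR remaining=0 emitted=3 chunks_done=1
Byte 10 = 0x0A: mode=DATA remaining=4 emitted=3 chunks_done=1
Byte 11 = 'n': mode=DATA remaining=3 emitted=4 chunks_done=1
Byte 12 = 'z': mode=DATA remaining=2 emitted=5 chunks_done=1
Byte 13 = 'u': mode=DATA remaining=1 emitted=6 chunks_done=1
Byte 14 = 'g': mode=DATA_DONE remaining=0 emitted=7 chunks_done=1
Byte 15 = 0x0D: mode=DATA_CR remaining=0 emitted=7 chunks_done=1
Byte 16 = 0x0A: mode=SIZE remaining=0 emitted=7 chunks_done=2
Byte 17 = '0': mode=SIZE remaining=0 emitted=7 chunks_done=2
Byte 18 = 0x0D: mode=SIZE_CR remaining=0 emitted=7 chunks_done=2
Byte 19 = 0x0A: mode=TERM remaining=0 emitted=7 chunks_done=2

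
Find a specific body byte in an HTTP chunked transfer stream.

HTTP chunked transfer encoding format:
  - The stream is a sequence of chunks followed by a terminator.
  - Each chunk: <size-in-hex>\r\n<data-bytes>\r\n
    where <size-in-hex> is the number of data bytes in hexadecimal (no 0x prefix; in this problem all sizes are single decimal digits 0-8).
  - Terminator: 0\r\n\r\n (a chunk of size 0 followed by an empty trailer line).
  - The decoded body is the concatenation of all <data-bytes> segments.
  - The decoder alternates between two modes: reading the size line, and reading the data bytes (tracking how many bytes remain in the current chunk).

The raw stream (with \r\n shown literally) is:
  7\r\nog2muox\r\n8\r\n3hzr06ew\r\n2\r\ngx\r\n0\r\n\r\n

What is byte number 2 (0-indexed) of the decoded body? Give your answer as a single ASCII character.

Answer: 2

Derivation:
Chunk 1: stream[0..1]='7' size=0x7=7, data at stream[3..10]='og2muox' -> body[0..7], body so far='og2muox'
Chunk 2: stream[12..13]='8' size=0x8=8, data at stream[15..23]='3hzr06ew' -> body[7..15], body so far='og2muox3hzr06ew'
Chunk 3: stream[25..26]='2' size=0x2=2, data at stream[28..30]='gx' -> body[15..17], body so far='og2muox3hzr06ewgx'
Chunk 4: stream[32..33]='0' size=0 (terminator). Final body='og2muox3hzr06ewgx' (17 bytes)
Body byte 2 = '2'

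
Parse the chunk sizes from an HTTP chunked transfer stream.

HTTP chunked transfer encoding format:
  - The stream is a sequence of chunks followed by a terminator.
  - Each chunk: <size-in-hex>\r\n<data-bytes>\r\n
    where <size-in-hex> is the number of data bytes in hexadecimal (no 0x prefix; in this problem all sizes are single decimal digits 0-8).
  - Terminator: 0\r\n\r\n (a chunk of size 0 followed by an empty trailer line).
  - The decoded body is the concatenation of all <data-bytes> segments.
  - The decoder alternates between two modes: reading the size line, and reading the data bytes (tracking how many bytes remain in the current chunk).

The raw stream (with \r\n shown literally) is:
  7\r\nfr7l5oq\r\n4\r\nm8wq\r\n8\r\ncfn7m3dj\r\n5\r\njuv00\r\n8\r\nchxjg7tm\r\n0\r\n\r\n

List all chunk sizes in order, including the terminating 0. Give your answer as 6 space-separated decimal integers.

Chunk 1: stream[0..1]='7' size=0x7=7, data at stream[3..10]='fr7l5oq' -> body[0..7], body so far='fr7l5oq'
Chunk 2: stream[12..13]='4' size=0x4=4, data at stream[15..19]='m8wq' -> body[7..11], body so far='fr7l5oqm8wq'
Chunk 3: stream[21..22]='8' size=0x8=8, data at stream[24..32]='cfn7m3dj' -> body[11..19], body so far='fr7l5oqm8wqcfn7m3dj'
Chunk 4: stream[34..35]='5' size=0x5=5, data at stream[37..42]='juv00' -> body[19..24], body so far='fr7l5oqm8wqcfn7m3djjuv00'
Chunk 5: stream[44..45]='8' size=0x8=8, data at stream[47..55]='chxjg7tm' -> body[24..32], body so far='fr7l5oqm8wqcfn7m3djjuv00chxjg7tm'
Chunk 6: stream[57..58]='0' size=0 (terminator). Final body='fr7l5oqm8wqcfn7m3djjuv00chxjg7tm' (32 bytes)

Answer: 7 4 8 5 8 0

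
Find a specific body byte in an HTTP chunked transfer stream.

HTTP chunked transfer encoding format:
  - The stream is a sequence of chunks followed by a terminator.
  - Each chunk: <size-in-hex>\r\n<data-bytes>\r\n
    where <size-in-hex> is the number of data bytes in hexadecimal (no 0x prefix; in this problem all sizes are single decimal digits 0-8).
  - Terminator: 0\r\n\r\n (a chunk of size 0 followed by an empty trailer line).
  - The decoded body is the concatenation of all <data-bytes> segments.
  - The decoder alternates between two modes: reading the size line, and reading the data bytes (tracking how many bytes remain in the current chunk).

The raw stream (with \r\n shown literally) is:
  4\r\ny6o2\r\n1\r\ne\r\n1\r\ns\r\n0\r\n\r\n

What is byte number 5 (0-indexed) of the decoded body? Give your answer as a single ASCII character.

Chunk 1: stream[0..1]='4' size=0x4=4, data at stream[3..7]='y6o2' -> body[0..4], body so far='y6o2'
Chunk 2: stream[9..10]='1' size=0x1=1, data at stream[12..13]='e' -> body[4..5], body so far='y6o2e'
Chunk 3: stream[15..16]='1' size=0x1=1, data at stream[18..19]='s' -> body[5..6], body so far='y6o2es'
Chunk 4: stream[21..22]='0' size=0 (terminator). Final body='y6o2es' (6 bytes)
Body byte 5 = 's'

Answer: s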